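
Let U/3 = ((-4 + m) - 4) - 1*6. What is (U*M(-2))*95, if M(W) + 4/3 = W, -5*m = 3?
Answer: 13870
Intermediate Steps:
m = -⅗ (m = -⅕*3 = -⅗ ≈ -0.60000)
M(W) = -4/3 + W
U = -219/5 (U = 3*(((-4 - ⅗) - 4) - 1*6) = 3*((-23/5 - 4) - 6) = 3*(-43/5 - 6) = 3*(-73/5) = -219/5 ≈ -43.800)
(U*M(-2))*95 = -219*(-4/3 - 2)/5*95 = -219/5*(-10/3)*95 = 146*95 = 13870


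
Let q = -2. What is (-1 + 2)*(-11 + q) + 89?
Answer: 76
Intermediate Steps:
(-1 + 2)*(-11 + q) + 89 = (-1 + 2)*(-11 - 2) + 89 = 1*(-13) + 89 = -13 + 89 = 76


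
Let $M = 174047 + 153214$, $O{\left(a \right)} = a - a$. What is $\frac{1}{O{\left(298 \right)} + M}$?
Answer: $\frac{1}{327261} \approx 3.0557 \cdot 10^{-6}$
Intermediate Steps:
$O{\left(a \right)} = 0$
$M = 327261$
$\frac{1}{O{\left(298 \right)} + M} = \frac{1}{0 + 327261} = \frac{1}{327261}$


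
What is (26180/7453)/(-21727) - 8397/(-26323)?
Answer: 1359048250267/4262518425913 ≈ 0.31884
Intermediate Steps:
(26180/7453)/(-21727) - 8397/(-26323) = (26180*(1/7453))*(-1/21727) - 8397*(-1/26323) = (26180/7453)*(-1/21727) + 8397/26323 = -26180/161931331 + 8397/26323 = 1359048250267/4262518425913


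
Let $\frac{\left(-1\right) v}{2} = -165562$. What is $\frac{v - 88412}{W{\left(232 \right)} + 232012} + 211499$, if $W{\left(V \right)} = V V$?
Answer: $\frac{15113567719}{71459} \approx 2.115 \cdot 10^{5}$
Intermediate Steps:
$v = 331124$ ($v = \left(-2\right) \left(-165562\right) = 331124$)
$W{\left(V \right)} = V^{2}$
$\frac{v - 88412}{W{\left(232 \right)} + 232012} + 211499 = \frac{331124 - 88412}{232^{2} + 232012} + 211499 = \frac{242712}{53824 + 232012} + 211499 = \frac{242712}{285836} + 211499 = 242712 \cdot \frac{1}{285836} + 211499 = \frac{60678}{71459} + 211499 = \frac{15113567719}{71459}$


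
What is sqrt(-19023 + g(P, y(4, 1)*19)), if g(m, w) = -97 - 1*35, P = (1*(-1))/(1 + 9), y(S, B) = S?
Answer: I*sqrt(19155) ≈ 138.4*I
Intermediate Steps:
P = -1/10 ≈ -0.10000
g(m, w) = -132 (g(m, w) = -97 - 35 = -132)
sqrt(-19023 + g(P, y(4, 1)*19)) = sqrt(-19023 - 132) = sqrt(-19155) = I*sqrt(19155)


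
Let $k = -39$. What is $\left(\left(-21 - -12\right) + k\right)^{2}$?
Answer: $2304$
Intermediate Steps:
$\left(\left(-21 - -12\right) + k\right)^{2} = \left(\left(-21 - -12\right) - 39\right)^{2} = \left(\left(-21 + 12\right) - 39\right)^{2} = \left(-9 - 39\right)^{2} = \left(-48\right)^{2} = 2304$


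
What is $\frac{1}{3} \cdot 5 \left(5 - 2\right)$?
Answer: $5$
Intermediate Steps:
$\frac{1}{3} \cdot 5 \left(5 - 2\right) = \frac{5}{3} \cdot 3 = 5$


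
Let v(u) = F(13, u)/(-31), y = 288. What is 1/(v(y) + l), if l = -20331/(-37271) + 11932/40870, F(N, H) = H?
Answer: -387059335/3271766639 ≈ -0.11830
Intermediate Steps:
v(u) = -u/31 (v(u) = u/(-31) = u*(-1/31) = -u/31)
l = 10456111/12485785 (l = -20331*(-1/37271) + 11932*(1/40870) = 20331/37271 + 5966/20435 = 10456111/12485785 ≈ 0.83744)
1/(v(y) + l) = 1/(-1/31*288 + 10456111/12485785) = 1/(-288/31 + 10456111/12485785) = 1/(-3271766639/387059335) = -387059335/3271766639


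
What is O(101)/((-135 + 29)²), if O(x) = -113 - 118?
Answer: -231/11236 ≈ -0.020559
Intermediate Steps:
O(x) = -231
O(101)/((-135 + 29)²) = -231/(-135 + 29)² = -231/((-106)²) = -231/11236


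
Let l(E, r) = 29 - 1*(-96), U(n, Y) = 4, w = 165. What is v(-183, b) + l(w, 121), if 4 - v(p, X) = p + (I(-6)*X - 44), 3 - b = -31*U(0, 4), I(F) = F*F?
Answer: -4216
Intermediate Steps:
I(F) = F²
l(E, r) = 125 (l(E, r) = 29 + 96 = 125)
b = 127 (b = 3 - (-31)*4 = 3 - 1*(-124) = 3 + 124 = 127)
v(p, X) = 48 - p - 36*X (v(p, X) = 4 - (p + ((-6)²*X - 44)) = 4 - (p + (36*X - 44)) = 4 - (p + (-44 + 36*X)) = 4 - (-44 + p + 36*X) = 4 + (44 - p - 36*X) = 48 - p - 36*X)
v(-183, b) + l(w, 121) = (48 - 1*(-183) - 36*127) + 125 = (48 + 183 - 4572) + 125 = -4341 + 125 = -4216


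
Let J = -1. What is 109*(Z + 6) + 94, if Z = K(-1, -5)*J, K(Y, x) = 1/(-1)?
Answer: 857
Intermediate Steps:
K(Y, x) = -1
Z = 1 (Z = -1*(-1) = 1)
109*(Z + 6) + 94 = 109*(1 + 6) + 94 = 109*7 + 94 = 763 + 94 = 857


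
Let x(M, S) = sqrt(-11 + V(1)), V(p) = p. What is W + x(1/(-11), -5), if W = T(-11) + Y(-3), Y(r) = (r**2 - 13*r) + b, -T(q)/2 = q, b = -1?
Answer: 69 + I*sqrt(10) ≈ 69.0 + 3.1623*I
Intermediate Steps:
T(q) = -2*q
Y(r) = -1 + r**2 - 13*r (Y(r) = (r**2 - 13*r) - 1 = -1 + r**2 - 13*r)
x(M, S) = I*sqrt(10) (x(M, S) = sqrt(-11 + 1) = sqrt(-10) = I*sqrt(10))
W = 69 (W = -2*(-11) + (-1 + (-3)**2 - 13*(-3)) = 22 + (-1 + 9 + 39) = 22 + 47 = 69)
W + x(1/(-11), -5) = 69 + I*sqrt(10)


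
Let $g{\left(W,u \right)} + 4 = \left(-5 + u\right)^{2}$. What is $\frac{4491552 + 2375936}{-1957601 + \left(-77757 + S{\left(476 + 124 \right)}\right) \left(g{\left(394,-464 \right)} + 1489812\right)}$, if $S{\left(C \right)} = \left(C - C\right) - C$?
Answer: $- \frac{3433744}{66987163567} \approx -5.126 \cdot 10^{-5}$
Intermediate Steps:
$g{\left(W,u \right)} = -4 + \left(-5 + u\right)^{2}$
$S{\left(C \right)} = - C$ ($S{\left(C \right)} = 0 - C = - C$)
$\frac{4491552 + 2375936}{-1957601 + \left(-77757 + S{\left(476 + 124 \right)}\right) \left(g{\left(394,-464 \right)} + 1489812\right)} = \frac{4491552 + 2375936}{-1957601 + \left(-77757 - \left(476 + 124\right)\right) \left(\left(-4 + \left(-5 - 464\right)^{2}\right) + 1489812\right)} = \frac{6867488}{-1957601 + \left(-77757 - 600\right) \left(\left(-4 + \left(-469\right)^{2}\right) + 1489812\right)} = \frac{6867488}{-1957601 + \left(-77757 - 600\right) \left(\left(-4 + 219961\right) + 1489812\right)} = \frac{6867488}{-1957601 - 78357 \left(219957 + 1489812\right)} = \frac{6867488}{-1957601 - 133972369533} = \frac{6867488}{-133974327134} = 6867488 \left(- \frac{1}{133974327134}\right) = - \frac{3433744}{66987163567}$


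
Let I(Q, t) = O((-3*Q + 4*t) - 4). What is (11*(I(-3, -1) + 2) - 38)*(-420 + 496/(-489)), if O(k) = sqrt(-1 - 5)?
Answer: 3294016/489 - 2264636*I*sqrt(6)/489 ≈ 6736.2 - 11344.0*I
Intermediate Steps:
O(k) = I*sqrt(6) (O(k) = sqrt(-6) = I*sqrt(6))
I(Q, t) = I*sqrt(6)
(11*(I(-3, -1) + 2) - 38)*(-420 + 496/(-489)) = (11*(I*sqrt(6) + 2) - 38)*(-420 + 496/(-489)) = (11*(2 + I*sqrt(6)) - 38)*(-420 + 496*(-1/489)) = ((22 + 11*I*sqrt(6)) - 38)*(-420 - 496/489) = (-16 + 11*I*sqrt(6))*(-205876/489) = 3294016/489 - 2264636*I*sqrt(6)/489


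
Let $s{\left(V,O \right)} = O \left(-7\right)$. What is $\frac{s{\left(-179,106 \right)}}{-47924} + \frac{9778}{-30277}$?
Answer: $- \frac{223067669}{725497474} \approx -0.30747$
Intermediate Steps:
$s{\left(V,O \right)} = - 7 O$
$\frac{s{\left(-179,106 \right)}}{-47924} + \frac{9778}{-30277} = \frac{\left(-7\right) 106}{-47924} + \frac{9778}{-30277} = \left(-742\right) \left(- \frac{1}{47924}\right) + 9778 \left(- \frac{1}{30277}\right) = \frac{371}{23962} - \frac{9778}{30277} = - \frac{223067669}{725497474}$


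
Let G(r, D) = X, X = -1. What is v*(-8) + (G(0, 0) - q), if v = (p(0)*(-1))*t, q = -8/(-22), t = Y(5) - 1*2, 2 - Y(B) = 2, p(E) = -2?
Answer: 337/11 ≈ 30.636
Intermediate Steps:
G(r, D) = -1
Y(B) = 0 (Y(B) = 2 - 1*2 = 2 - 2 = 0)
t = -2 (t = 0 - 1*2 = 0 - 2 = -2)
q = 4/11 (q = -8*(-1/22) = 4/11 ≈ 0.36364)
v = -4 (v = -2*(-1)*(-2) = 2*(-2) = -4)
v*(-8) + (G(0, 0) - q) = -4*(-8) + (-1 - 1*4/11) = 32 + (-1 - 4/11) = 32 - 15/11 = 337/11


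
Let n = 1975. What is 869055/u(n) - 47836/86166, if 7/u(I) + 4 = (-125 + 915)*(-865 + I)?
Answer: 32832298571694814/301581 ≈ 1.0887e+11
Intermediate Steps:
u(I) = 7/(-683354 + 790*I) (u(I) = 7/(-4 + (-125 + 915)*(-865 + I)) = 7/(-4 + 790*(-865 + I)) = 7/(-4 + (-683350 + 790*I)) = 7/(-683354 + 790*I))
869055/u(n) - 47836/86166 = 869055/((7/(2*(-341677 + 395*1975)))) - 47836/86166 = 869055/((7/(2*(-341677 + 780125)))) - 47836*1/86166 = 869055/(((7/2)/438448)) - 23918/43083 = 869055/(((7/2)*(1/438448))) - 23918/43083 = 869055/(7/876896) - 23918/43083 = 869055*(876896/7) - 23918/43083 = 762070853280/7 - 23918/43083 = 32832298571694814/301581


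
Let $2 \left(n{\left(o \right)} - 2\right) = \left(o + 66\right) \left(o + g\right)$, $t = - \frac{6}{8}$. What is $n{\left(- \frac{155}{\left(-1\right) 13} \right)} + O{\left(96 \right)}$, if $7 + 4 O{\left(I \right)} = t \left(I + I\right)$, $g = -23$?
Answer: $- \frac{315911}{676} \approx -467.32$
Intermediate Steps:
$t = - \frac{3}{4}$ ($t = \left(-6\right) \frac{1}{8} = - \frac{3}{4} \approx -0.75$)
$n{\left(o \right)} = 2 + \frac{\left(-23 + o\right) \left(66 + o\right)}{2}$ ($n{\left(o \right)} = 2 + \frac{\left(o + 66\right) \left(o - 23\right)}{2} = 2 + \frac{\left(66 + o\right) \left(-23 + o\right)}{2} = 2 + \frac{\left(-23 + o\right) \left(66 + o\right)}{2}$)
$O{\left(I \right)} = - \frac{7}{4} - \frac{3 I}{8}$ ($O{\left(I \right)} = - \frac{7}{4} + \frac{\left(- \frac{3}{4}\right) \left(I + I\right)}{4} = - \frac{7}{4} + \frac{\left(- \frac{3}{4}\right) 2 I}{4} = - \frac{7}{4} + \frac{\left(- \frac{3}{2}\right) I}{4} = - \frac{7}{4} - \frac{3 I}{8}$)
$n{\left(- \frac{155}{\left(-1\right) 13} \right)} + O{\left(96 \right)} = \left(-757 + \frac{\left(- \frac{155}{\left(-1\right) 13}\right)^{2}}{2} + \frac{43 \left(- \frac{155}{\left(-1\right) 13}\right)}{2}\right) - \frac{151}{4} = \left(-757 + \frac{\left(- \frac{155}{-13}\right)^{2}}{2} + \frac{43 \left(- \frac{155}{-13}\right)}{2}\right) - \frac{151}{4} = \left(-757 + \frac{\left(\left(-155\right) \left(- \frac{1}{13}\right)\right)^{2}}{2} + \frac{43 \left(\left(-155\right) \left(- \frac{1}{13}\right)\right)}{2}\right) - \frac{151}{4} = \left(-757 + \frac{\left(\frac{155}{13}\right)^{2}}{2} + \frac{43}{2} \cdot \frac{155}{13}\right) - \frac{151}{4} = \left(-757 + \frac{1}{2} \cdot \frac{24025}{169} + \frac{6665}{26}\right) - \frac{151}{4} = \left(-757 + \frac{24025}{338} + \frac{6665}{26}\right) - \frac{151}{4} = - \frac{72598}{169} - \frac{151}{4} = - \frac{315911}{676}$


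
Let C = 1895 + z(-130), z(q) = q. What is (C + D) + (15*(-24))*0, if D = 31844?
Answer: 33609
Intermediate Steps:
C = 1765 (C = 1895 - 130 = 1765)
(C + D) + (15*(-24))*0 = (1765 + 31844) + (15*(-24))*0 = 33609 - 360*0 = 33609 + 0 = 33609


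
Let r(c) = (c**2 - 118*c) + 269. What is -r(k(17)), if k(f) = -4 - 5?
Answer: -1412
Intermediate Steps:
k(f) = -9
r(c) = 269 + c**2 - 118*c
-r(k(17)) = -(269 + (-9)**2 - 118*(-9)) = -(269 + 81 + 1062) = -1*1412 = -1412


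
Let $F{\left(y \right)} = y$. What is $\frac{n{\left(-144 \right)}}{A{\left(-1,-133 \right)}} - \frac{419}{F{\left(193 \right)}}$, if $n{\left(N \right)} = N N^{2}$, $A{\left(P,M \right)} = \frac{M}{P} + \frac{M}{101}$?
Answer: $- \frac{14552839703}{641725} \approx -22678.0$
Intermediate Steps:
$A{\left(P,M \right)} = \frac{M}{101} + \frac{M}{P}$ ($A{\left(P,M \right)} = \frac{M}{P} + M \frac{1}{101} = \frac{M}{P} + \frac{M}{101} = \frac{M}{101} + \frac{M}{P}$)
$n{\left(N \right)} = N^{3}$
$\frac{n{\left(-144 \right)}}{A{\left(-1,-133 \right)}} - \frac{419}{F{\left(193 \right)}} = \frac{\left(-144\right)^{3}}{\frac{1}{101} \left(-133\right) - \frac{133}{-1}} - \frac{419}{193} = - \frac{2985984}{- \frac{133}{101} - -133} - \frac{419}{193} = - \frac{2985984}{- \frac{133}{101} + 133} - \frac{419}{193} = - \frac{2985984}{\frac{13300}{101}} - \frac{419}{193} = \left(-2985984\right) \frac{101}{13300} - \frac{419}{193} = - \frac{75396096}{3325} - \frac{419}{193} = - \frac{14552839703}{641725}$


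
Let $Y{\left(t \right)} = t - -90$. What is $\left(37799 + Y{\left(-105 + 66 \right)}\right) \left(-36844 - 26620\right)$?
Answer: $-2402112400$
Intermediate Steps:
$Y{\left(t \right)} = 90 + t$ ($Y{\left(t \right)} = t + 90 = 90 + t$)
$\left(37799 + Y{\left(-105 + 66 \right)}\right) \left(-36844 - 26620\right) = \left(37799 + \left(90 + \left(-105 + 66\right)\right)\right) \left(-36844 - 26620\right) = \left(37799 + \left(90 - 39\right)\right) \left(-63464\right) = \left(37799 + 51\right) \left(-63464\right) = 37850 \left(-63464\right) = -2402112400$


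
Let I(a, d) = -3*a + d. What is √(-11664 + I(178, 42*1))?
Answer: 2*I*√3039 ≈ 110.25*I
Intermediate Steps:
I(a, d) = d - 3*a
√(-11664 + I(178, 42*1)) = √(-11664 + (42*1 - 3*178)) = √(-11664 + (42 - 534)) = √(-11664 - 492) = √(-12156) = 2*I*√3039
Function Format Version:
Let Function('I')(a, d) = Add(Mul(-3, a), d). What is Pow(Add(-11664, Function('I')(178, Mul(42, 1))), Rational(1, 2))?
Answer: Mul(2, I, Pow(3039, Rational(1, 2))) ≈ Mul(110.25, I)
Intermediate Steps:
Function('I')(a, d) = Add(d, Mul(-3, a))
Pow(Add(-11664, Function('I')(178, Mul(42, 1))), Rational(1, 2)) = Pow(Add(-11664, Add(Mul(42, 1), Mul(-3, 178))), Rational(1, 2)) = Pow(Add(-11664, Add(42, -534)), Rational(1, 2)) = Pow(Add(-11664, -492), Rational(1, 2)) = Pow(-12156, Rational(1, 2)) = Mul(2, I, Pow(3039, Rational(1, 2)))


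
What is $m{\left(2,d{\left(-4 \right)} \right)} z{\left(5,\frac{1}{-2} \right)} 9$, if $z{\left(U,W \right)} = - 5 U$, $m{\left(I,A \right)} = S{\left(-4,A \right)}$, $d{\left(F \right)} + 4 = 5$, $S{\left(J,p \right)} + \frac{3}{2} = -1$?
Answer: $\frac{1125}{2} \approx 562.5$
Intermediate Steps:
$S{\left(J,p \right)} = - \frac{5}{2}$ ($S{\left(J,p \right)} = - \frac{3}{2} - 1 = - \frac{5}{2}$)
$d{\left(F \right)} = 1$ ($d{\left(F \right)} = -4 + 5 = 1$)
$m{\left(I,A \right)} = - \frac{5}{2}$
$m{\left(2,d{\left(-4 \right)} \right)} z{\left(5,\frac{1}{-2} \right)} 9 = - \frac{5 \left(\left(-5\right) 5\right)}{2} \cdot 9 = \left(- \frac{5}{2}\right) \left(-25\right) 9 = \frac{125}{2} \cdot 9 = \frac{1125}{2}$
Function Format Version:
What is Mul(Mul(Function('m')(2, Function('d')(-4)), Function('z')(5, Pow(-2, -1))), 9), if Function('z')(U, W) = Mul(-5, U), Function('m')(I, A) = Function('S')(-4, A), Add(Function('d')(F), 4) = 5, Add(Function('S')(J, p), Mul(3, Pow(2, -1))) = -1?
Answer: Rational(1125, 2) ≈ 562.50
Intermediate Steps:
Function('S')(J, p) = Rational(-5, 2) (Function('S')(J, p) = Add(Rational(-3, 2), -1) = Rational(-5, 2))
Function('d')(F) = 1 (Function('d')(F) = Add(-4, 5) = 1)
Function('m')(I, A) = Rational(-5, 2)
Mul(Mul(Function('m')(2, Function('d')(-4)), Function('z')(5, Pow(-2, -1))), 9) = Mul(Mul(Rational(-5, 2), Mul(-5, 5)), 9) = Mul(Mul(Rational(-5, 2), -25), 9) = Mul(Rational(125, 2), 9) = Rational(1125, 2)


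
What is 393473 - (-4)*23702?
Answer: 488281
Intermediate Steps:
393473 - (-4)*23702 = 393473 - 1*(-94808) = 393473 + 94808 = 488281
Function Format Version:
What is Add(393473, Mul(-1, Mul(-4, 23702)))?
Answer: 488281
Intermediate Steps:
Add(393473, Mul(-1, Mul(-4, 23702))) = Add(393473, Mul(-1, -94808)) = Add(393473, 94808) = 488281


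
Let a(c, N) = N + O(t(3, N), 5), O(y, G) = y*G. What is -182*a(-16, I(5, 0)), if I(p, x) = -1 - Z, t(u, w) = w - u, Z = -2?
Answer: 1638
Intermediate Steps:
I(p, x) = 1 (I(p, x) = -1 - 1*(-2) = -1 + 2 = 1)
O(y, G) = G*y
a(c, N) = -15 + 6*N (a(c, N) = N + 5*(N - 1*3) = N + 5*(N - 3) = N + 5*(-3 + N) = N + (-15 + 5*N) = -15 + 6*N)
-182*a(-16, I(5, 0)) = -182*(-15 + 6*1) = -182*(-15 + 6) = -182*(-9) = 1638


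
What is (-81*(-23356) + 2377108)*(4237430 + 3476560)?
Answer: 32930591326560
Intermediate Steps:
(-81*(-23356) + 2377108)*(4237430 + 3476560) = (1891836 + 2377108)*7713990 = 4268944*7713990 = 32930591326560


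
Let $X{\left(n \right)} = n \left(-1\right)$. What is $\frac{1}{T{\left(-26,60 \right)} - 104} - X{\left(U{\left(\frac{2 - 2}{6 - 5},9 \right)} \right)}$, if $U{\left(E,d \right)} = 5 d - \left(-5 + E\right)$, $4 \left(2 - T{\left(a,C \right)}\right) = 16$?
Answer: $\frac{5299}{106} \approx 49.991$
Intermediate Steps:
$T{\left(a,C \right)} = -2$ ($T{\left(a,C \right)} = 2 - 4 = -2$)
$U{\left(E,d \right)} = 5 - E + 5 d$ ($U{\left(E,d \right)} = 5 d - \left(-5 + E\right) = 5 - E + 5 d$)
$X{\left(n \right)} = - n$
$\frac{1}{T{\left(-26,60 \right)} - 104} - X{\left(U{\left(\frac{2 - 2}{6 - 5},9 \right)} \right)} = \frac{1}{-2 - 104} - - (5 - \frac{2 - 2}{6 - 5} + 5 \cdot 9) = \frac{1}{-106} - - (5 - \frac{0}{1} + 45) = - \frac{1}{106} - - (5 - 0 \cdot 1 + 45) = - \frac{1}{106} - - (5 - 0 + 45) = - \frac{1}{106} - - (5 + 0 + 45) = - \frac{1}{106} - \left(-1\right) 50 = - \frac{1}{106} - -50 = - \frac{1}{106} + 50 = \frac{5299}{106}$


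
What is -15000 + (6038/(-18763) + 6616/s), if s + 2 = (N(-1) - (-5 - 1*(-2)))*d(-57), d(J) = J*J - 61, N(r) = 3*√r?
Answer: -12869188469176306/857947275055 - 15818856*I/45725485 ≈ -15000.0 - 0.34595*I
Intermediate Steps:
d(J) = -61 + J² (d(J) = J² - 61 = -61 + J²)
s = 9562 + 9564*I (s = -2 + (3*√(-1) - (-5 - 1*(-2)))*(-61 + (-57)²) = -2 + (3*I - (-5 + 2))*(-61 + 3249) = -2 + (3*I - 1*(-3))*3188 = -2 + (3*I + 3)*3188 = -2 + (3 + 3*I)*3188 = -2 + (9564 + 9564*I) = 9562 + 9564*I ≈ 9562.0 + 9564.0*I)
-15000 + (6038/(-18763) + 6616/s) = -15000 + (6038/(-18763) + 6616/(9562 + 9564*I)) = -15000 + (6038*(-1/18763) + 6616*((9562 - 9564*I)/182901940)) = -15000 + (-6038/18763 + 1654*(9562 - 9564*I)/45725485) = -281451038/18763 + 1654*(9562 - 9564*I)/45725485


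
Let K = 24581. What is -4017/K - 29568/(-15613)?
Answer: 664093587/383783153 ≈ 1.7304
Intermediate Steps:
-4017/K - 29568/(-15613) = -4017/24581 - 29568/(-15613) = -4017*1/24581 - 29568*(-1/15613) = -4017/24581 + 29568/15613 = 664093587/383783153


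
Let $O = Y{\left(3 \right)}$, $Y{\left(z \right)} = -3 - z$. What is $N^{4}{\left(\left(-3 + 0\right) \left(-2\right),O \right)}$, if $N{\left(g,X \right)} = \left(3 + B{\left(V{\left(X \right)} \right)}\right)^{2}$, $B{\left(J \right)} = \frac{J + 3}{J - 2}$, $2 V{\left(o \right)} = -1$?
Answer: $256$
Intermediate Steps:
$V{\left(o \right)} = - \frac{1}{2}$ ($V{\left(o \right)} = \frac{1}{2} \left(-1\right) = - \frac{1}{2}$)
$O = -6$ ($O = -3 - 3 = -6$)
$B{\left(J \right)} = \frac{3 + J}{-2 + J}$
$N{\left(g,X \right)} = 4$ ($N{\left(g,X \right)} = \left(3 + \frac{3 - \frac{1}{2}}{-2 - \frac{1}{2}}\right)^{2} = \left(3 + \frac{1}{- \frac{5}{2}} \cdot \frac{5}{2}\right)^{2} = \left(3 - 1\right)^{2} = 2^{2} = 4$)
$N^{4}{\left(\left(-3 + 0\right) \left(-2\right),O \right)} = 4^{4} = 256$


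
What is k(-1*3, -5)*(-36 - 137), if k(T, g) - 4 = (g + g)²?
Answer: -17992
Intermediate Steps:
k(T, g) = 4 + 4*g² (k(T, g) = 4 + (g + g)² = 4 + (2*g)² = 4 + 4*g²)
k(-1*3, -5)*(-36 - 137) = (4 + 4*(-5)²)*(-36 - 137) = (4 + 4*25)*(-173) = (4 + 100)*(-173) = 104*(-173) = -17992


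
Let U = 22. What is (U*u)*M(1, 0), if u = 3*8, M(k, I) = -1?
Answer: -528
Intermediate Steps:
u = 24
(U*u)*M(1, 0) = (22*24)*(-1) = 528*(-1) = -528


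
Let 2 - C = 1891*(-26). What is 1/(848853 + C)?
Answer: 1/898021 ≈ 1.1136e-6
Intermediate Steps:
C = 49168 (C = 2 - 1891*(-26) = 2 - 1*(-49166) = 2 + 49166 = 49168)
1/(848853 + C) = 1/(848853 + 49168) = 1/898021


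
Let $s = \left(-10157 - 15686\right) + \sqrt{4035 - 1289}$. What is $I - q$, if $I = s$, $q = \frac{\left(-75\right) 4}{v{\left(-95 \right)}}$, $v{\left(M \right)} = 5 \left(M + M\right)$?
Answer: $- \frac{491023}{19} + \sqrt{2746} \approx -25791.0$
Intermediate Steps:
$v{\left(M \right)} = 10 M$ ($v{\left(M \right)} = 5 \cdot 2 M = 10 M$)
$q = \frac{6}{19}$ ($q = \frac{\left(-75\right) 4}{10 \left(-95\right)} = - \frac{300}{-950} = \left(-300\right) \left(- \frac{1}{950}\right) = \frac{6}{19} \approx 0.31579$)
$s = -25843 + \sqrt{2746} \approx -25791.0$
$I = -25843 + \sqrt{2746} \approx -25791.0$
$I - q = \left(-25843 + \sqrt{2746}\right) - \frac{6}{19} = - \frac{491023}{19} + \sqrt{2746}$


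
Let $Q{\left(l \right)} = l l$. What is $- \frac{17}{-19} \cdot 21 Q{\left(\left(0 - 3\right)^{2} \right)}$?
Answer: $\frac{28917}{19} \approx 1521.9$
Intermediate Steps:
$Q{\left(l \right)} = l^{2}$
$- \frac{17}{-19} \cdot 21 Q{\left(\left(0 - 3\right)^{2} \right)} = - \frac{17}{-19} \cdot 21 \left(\left(0 - 3\right)^{2}\right)^{2} = \left(-17\right) \left(- \frac{1}{19}\right) 21 \left(\left(-3\right)^{2}\right)^{2} = \frac{17}{19} \cdot 21 \cdot 9^{2} = \frac{357}{19} \cdot 81 = \frac{28917}{19}$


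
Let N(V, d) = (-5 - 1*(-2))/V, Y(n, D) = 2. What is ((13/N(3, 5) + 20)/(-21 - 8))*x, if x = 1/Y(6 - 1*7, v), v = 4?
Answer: -7/58 ≈ -0.12069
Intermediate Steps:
N(V, d) = -3/V (N(V, d) = (-5 + 2)/V = -3/V)
x = ½ (x = 1/2 = ½ ≈ 0.50000)
((13/N(3, 5) + 20)/(-21 - 8))*x = ((13/((-3/3)) + 20)/(-21 - 8))*(½) = ((13/((-3*⅓)) + 20)/(-29))*(½) = ((13/(-1) + 20)*(-1/29))*(½) = ((13*(-1) + 20)*(-1/29))*(½) = ((-13 + 20)*(-1/29))*(½) = (7*(-1/29))*(½) = -7/29*½ = -7/58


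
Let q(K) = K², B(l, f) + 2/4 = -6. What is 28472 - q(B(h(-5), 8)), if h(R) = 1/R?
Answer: 113719/4 ≈ 28430.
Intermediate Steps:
h(R) = 1/R
B(l, f) = -13/2 (B(l, f) = -½ - 6 = -13/2)
28472 - q(B(h(-5), 8)) = 28472 - (-13/2)² = 28472 - 1*169/4 = 28472 - 169/4 = 113719/4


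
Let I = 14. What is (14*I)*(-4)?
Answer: -784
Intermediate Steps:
(14*I)*(-4) = (14*14)*(-4) = 196*(-4) = -784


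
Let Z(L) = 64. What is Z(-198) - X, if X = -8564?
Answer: 8628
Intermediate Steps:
Z(-198) - X = 64 - 1*(-8564) = 64 + 8564 = 8628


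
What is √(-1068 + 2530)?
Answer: √1462 ≈ 38.236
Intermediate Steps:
√(-1068 + 2530) = √1462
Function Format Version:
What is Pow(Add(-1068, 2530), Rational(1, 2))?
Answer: Pow(1462, Rational(1, 2)) ≈ 38.236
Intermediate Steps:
Pow(Add(-1068, 2530), Rational(1, 2)) = Pow(1462, Rational(1, 2))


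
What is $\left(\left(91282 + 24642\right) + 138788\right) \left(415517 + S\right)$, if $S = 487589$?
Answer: $230031935472$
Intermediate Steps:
$\left(\left(91282 + 24642\right) + 138788\right) \left(415517 + S\right) = \left(\left(91282 + 24642\right) + 138788\right) \left(415517 + 487589\right) = \left(115924 + 138788\right) 903106 = 254712 \cdot 903106 = 230031935472$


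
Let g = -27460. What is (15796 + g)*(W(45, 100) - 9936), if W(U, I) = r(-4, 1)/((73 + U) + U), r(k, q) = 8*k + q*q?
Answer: 18891002736/163 ≈ 1.1590e+8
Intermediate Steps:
r(k, q) = q² + 8*k (r(k, q) = 8*k + q² = q² + 8*k)
W(U, I) = -31/(73 + 2*U) (W(U, I) = (1² + 8*(-4))/((73 + U) + U) = (1 - 32)/(73 + 2*U) = -31/(73 + 2*U))
(15796 + g)*(W(45, 100) - 9936) = (15796 - 27460)*(-31/(73 + 2*45) - 9936) = -11664*(-31/(73 + 90) - 9936) = -11664*(-31/163 - 9936) = -11664*(-1619599/163) = 18891002736/163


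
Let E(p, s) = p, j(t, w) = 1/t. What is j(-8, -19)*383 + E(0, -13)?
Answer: -383/8 ≈ -47.875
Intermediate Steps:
j(-8, -19)*383 + E(0, -13) = 383/(-8) + 0 = -⅛*383 + 0 = -383/8 + 0 = -383/8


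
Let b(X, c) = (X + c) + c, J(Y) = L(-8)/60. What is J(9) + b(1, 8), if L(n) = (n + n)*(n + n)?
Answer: 319/15 ≈ 21.267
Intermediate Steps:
L(n) = 4*n**2 (L(n) = (2*n)*(2*n) = 4*n**2)
J(Y) = 64/15 (J(Y) = (4*(-8)**2)/60 = (4*64)*(1/60) = 256*(1/60) = 64/15)
b(X, c) = X + 2*c
J(9) + b(1, 8) = 64/15 + (1 + 2*8) = 64/15 + (1 + 16) = 64/15 + 17 = 319/15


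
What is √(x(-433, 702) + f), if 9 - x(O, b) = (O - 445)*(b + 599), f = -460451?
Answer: 2*√170459 ≈ 825.73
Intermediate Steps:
x(O, b) = 9 - (-445 + O)*(599 + b) (x(O, b) = 9 - (O - 445)*(b + 599) = 9 - (-445 + O)*(599 + b))
√(x(-433, 702) + f) = √((266564 - 599*(-433) + 445*702 - 1*(-433)*702) - 460451) = √((266564 + 259367 + 312390 + 303966) - 460451) = √(1142287 - 460451) = √681836 = 2*√170459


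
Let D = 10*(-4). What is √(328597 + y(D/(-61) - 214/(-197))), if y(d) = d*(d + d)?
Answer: √47453007005245/12017 ≈ 573.24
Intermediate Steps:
D = -40
y(d) = 2*d² (y(d) = d*(2*d) = 2*d²)
√(328597 + y(D/(-61) - 214/(-197))) = √(328597 + 2*(-40/(-61) - 214/(-197))²) = √(328597 + 2*(-40*(-1/61) - 214*(-1/197))²) = √(328597 + 2*(40/61 + 214/197)²) = √(328597 + 2*(20934/12017)²) = √(328597 + 2*(438232356/144408289)) = √(328597 + 876464712/144408289) = √(47453007005245/144408289) = √47453007005245/12017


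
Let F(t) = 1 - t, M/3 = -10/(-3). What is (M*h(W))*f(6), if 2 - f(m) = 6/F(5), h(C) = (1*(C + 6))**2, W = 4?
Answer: 3500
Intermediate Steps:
M = 10 (M = 3*(-10/(-3)) = 3*(-10*(-1/3)) = 3*(10/3) = 10)
h(C) = (6 + C)**2 (h(C) = (1*(6 + C))**2 = (6 + C)**2)
f(m) = 7/2 (f(m) = 2 - 6/(1 - 1*5) = 2 - 6/(1 - 5) = 2 - 6/(-4) = 2 - 6*(-1)/4 = 2 - 1*(-3/2) = 2 + 3/2 = 7/2)
(M*h(W))*f(6) = (10*(6 + 4)**2)*(7/2) = (10*10**2)*(7/2) = (10*100)*(7/2) = 1000*(7/2) = 3500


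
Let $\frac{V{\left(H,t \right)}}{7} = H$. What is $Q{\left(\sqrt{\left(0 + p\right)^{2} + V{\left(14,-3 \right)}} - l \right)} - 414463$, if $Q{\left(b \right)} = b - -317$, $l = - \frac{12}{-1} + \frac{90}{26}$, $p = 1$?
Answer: $- \frac{5384099}{13} + 3 \sqrt{11} \approx -4.1415 \cdot 10^{5}$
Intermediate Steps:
$l = \frac{201}{13}$ ($l = \left(-12\right) \left(-1\right) + 90 \cdot \frac{1}{26} = 12 + \frac{45}{13} = \frac{201}{13} \approx 15.462$)
$V{\left(H,t \right)} = 7 H$
$Q{\left(b \right)} = 317 + b$ ($Q{\left(b \right)} = b + 317 = 317 + b$)
$Q{\left(\sqrt{\left(0 + p\right)^{2} + V{\left(14,-3 \right)}} - l \right)} - 414463 = \left(317 + \left(\sqrt{\left(0 + 1\right)^{2} + 7 \cdot 14} - \frac{201}{13}\right)\right) - 414463 = \left(317 - \left(\frac{201}{13} - \sqrt{1^{2} + 98}\right)\right) - 414463 = \left(317 - \left(\frac{201}{13} - \sqrt{1 + 98}\right)\right) - 414463 = \left(317 - \left(\frac{201}{13} - \sqrt{99}\right)\right) - 414463 = \left(317 - \left(\frac{201}{13} - 3 \sqrt{11}\right)\right) - 414463 = \left(\frac{3920}{13} + 3 \sqrt{11}\right) - 414463 = - \frac{5384099}{13} + 3 \sqrt{11}$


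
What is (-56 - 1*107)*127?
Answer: -20701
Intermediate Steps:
(-56 - 1*107)*127 = (-56 - 107)*127 = -163*127 = -20701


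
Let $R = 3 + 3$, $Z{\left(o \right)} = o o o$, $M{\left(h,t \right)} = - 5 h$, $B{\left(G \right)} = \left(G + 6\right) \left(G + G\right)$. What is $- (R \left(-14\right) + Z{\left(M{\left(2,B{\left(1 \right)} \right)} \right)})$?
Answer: $1084$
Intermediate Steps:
$B{\left(G \right)} = 2 G \left(6 + G\right)$ ($B{\left(G \right)} = \left(6 + G\right) 2 G = 2 G \left(6 + G\right)$)
$Z{\left(o \right)} = o^{3}$ ($Z{\left(o \right)} = o^{2} o = o^{3}$)
$R = 6$
$- (R \left(-14\right) + Z{\left(M{\left(2,B{\left(1 \right)} \right)} \right)}) = - (6 \left(-14\right) + \left(\left(-5\right) 2\right)^{3}) = - (-84 + \left(-10\right)^{3}) = - (-84 - 1000) = \left(-1\right) \left(-1084\right) = 1084$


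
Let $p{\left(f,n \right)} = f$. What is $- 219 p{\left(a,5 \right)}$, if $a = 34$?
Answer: $-7446$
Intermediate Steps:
$- 219 p{\left(a,5 \right)} = \left(-219\right) 34 = -7446$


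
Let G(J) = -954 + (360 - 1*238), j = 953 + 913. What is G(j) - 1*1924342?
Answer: -1925174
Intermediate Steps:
j = 1866
G(J) = -832 (G(J) = -954 + (360 - 238) = -954 + 122 = -832)
G(j) - 1*1924342 = -832 - 1*1924342 = -832 - 1924342 = -1925174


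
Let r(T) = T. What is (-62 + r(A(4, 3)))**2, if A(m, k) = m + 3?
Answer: 3025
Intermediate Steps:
A(m, k) = 3 + m
(-62 + r(A(4, 3)))**2 = (-62 + (3 + 4))**2 = (-62 + 7)**2 = (-55)**2 = 3025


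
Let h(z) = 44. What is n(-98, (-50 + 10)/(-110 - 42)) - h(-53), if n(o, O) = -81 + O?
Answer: -2370/19 ≈ -124.74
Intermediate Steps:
n(-98, (-50 + 10)/(-110 - 42)) - h(-53) = (-81 + (-50 + 10)/(-110 - 42)) - 1*44 = (-81 - 40/(-152)) - 44 = (-81 - 40*(-1/152)) - 44 = (-81 + 5/19) - 44 = -1534/19 - 44 = -2370/19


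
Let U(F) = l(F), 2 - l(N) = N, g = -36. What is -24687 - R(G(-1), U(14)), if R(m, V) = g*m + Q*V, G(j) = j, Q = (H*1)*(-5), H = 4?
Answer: -24963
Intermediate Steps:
l(N) = 2 - N
Q = -20 (Q = (4*1)*(-5) = 4*(-5) = -20)
U(F) = 2 - F
R(m, V) = -36*m - 20*V
-24687 - R(G(-1), U(14)) = -24687 - (-36*(-1) - 20*(2 - 1*14)) = -24687 - (36 - 20*(2 - 14)) = -24687 - (36 - 20*(-12)) = -24687 - (36 + 240) = -24687 - 1*276 = -24687 - 276 = -24963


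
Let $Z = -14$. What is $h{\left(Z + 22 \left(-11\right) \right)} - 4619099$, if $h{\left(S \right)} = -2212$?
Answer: $-4621311$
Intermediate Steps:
$h{\left(Z + 22 \left(-11\right) \right)} - 4619099 = -2212 - 4619099 = -4621311$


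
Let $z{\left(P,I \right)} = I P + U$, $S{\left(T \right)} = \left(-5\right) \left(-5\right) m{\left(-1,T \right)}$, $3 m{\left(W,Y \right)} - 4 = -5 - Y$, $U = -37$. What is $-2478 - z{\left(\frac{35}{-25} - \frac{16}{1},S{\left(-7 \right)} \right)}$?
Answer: $-1571$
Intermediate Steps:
$m{\left(W,Y \right)} = - \frac{1}{3} - \frac{Y}{3}$ ($m{\left(W,Y \right)} = \frac{4}{3} + \frac{-5 - Y}{3} = \frac{4}{3} - \left(\frac{5}{3} + \frac{Y}{3}\right) = - \frac{1}{3} - \frac{Y}{3}$)
$S{\left(T \right)} = - \frac{25}{3} - \frac{25 T}{3}$ ($S{\left(T \right)} = \left(-5\right) \left(-5\right) \left(- \frac{1}{3} - \frac{T}{3}\right) = 25 \left(- \frac{1}{3} - \frac{T}{3}\right) = - \frac{25}{3} - \frac{25 T}{3}$)
$z{\left(P,I \right)} = -37 + I P$ ($z{\left(P,I \right)} = I P - 37 = -37 + I P$)
$-2478 - z{\left(\frac{35}{-25} - \frac{16}{1},S{\left(-7 \right)} \right)} = -2478 - \left(-37 + \left(- \frac{25}{3} - - \frac{175}{3}\right) \left(\frac{35}{-25} - \frac{16}{1}\right)\right) = -2478 - \left(-37 + \left(- \frac{25}{3} + \frac{175}{3}\right) \left(35 \left(- \frac{1}{25}\right) - 16\right)\right) = -2478 - \left(-37 + 50 \left(- \frac{7}{5} - 16\right)\right) = -2478 - \left(-37 + 50 \left(- \frac{87}{5}\right)\right) = -2478 - \left(-37 - 870\right) = -2478 - -907 = -2478 + 907 = -1571$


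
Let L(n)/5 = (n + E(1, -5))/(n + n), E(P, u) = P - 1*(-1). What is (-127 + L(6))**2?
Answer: 137641/9 ≈ 15293.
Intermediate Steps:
E(P, u) = 1 + P (E(P, u) = P + 1 = 1 + P)
L(n) = 5*(2 + n)/(2*n) (L(n) = 5*((n + (1 + 1))/(n + n)) = 5*((n + 2)/((2*n))) = 5*((2 + n)*(1/(2*n))) = 5*((2 + n)/(2*n)) = 5*(2 + n)/(2*n))
(-127 + L(6))**2 = (-127 + (5/2 + 5/6))**2 = (-127 + 10/3)**2 = (-371/3)**2 = 137641/9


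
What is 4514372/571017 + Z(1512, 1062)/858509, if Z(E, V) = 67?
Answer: 3875667249487/490223233653 ≈ 7.9059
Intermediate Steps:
4514372/571017 + Z(1512, 1062)/858509 = 4514372/571017 + 67/858509 = 3875667249487/490223233653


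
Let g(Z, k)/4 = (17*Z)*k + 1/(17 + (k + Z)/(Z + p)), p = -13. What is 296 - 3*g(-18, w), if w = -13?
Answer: -142322/3 ≈ -47441.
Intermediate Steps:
g(Z, k) = 4/(17 + (Z + k)/(-13 + Z)) + 68*Z*k (g(Z, k) = 4*((17*Z)*k + 1/(17 + (k + Z)/(Z - 13))) = 4*(17*Z*k + 1/(17 + (Z + k)/(-13 + Z))) = 4*(1/(17 + (Z + k)/(-13 + Z)) + 17*Z*k) = 4/(17 + (Z + k)/(-13 + Z)) + 68*Z*k)
296 - 3*g(-18, w) = 296 - 12*(-13 - 18 - 3757*(-18)*(-13) + 17*(-18)*(-13)² + 306*(-13)*(-18)²)/(-221 - 13 + 18*(-18)) = 296 - 12*(-13 - 18 - 879138 + 17*(-18)*169 + 306*(-13)*324)/(-221 - 13 - 324) = 296 - 12*(-13 - 18 - 879138 - 51714 - 1288872)/(-558) = 296 - 12*(-1)*(-2219755)/558 = 296 - 3*143210/9 = 296 - 143210/3 = -142322/3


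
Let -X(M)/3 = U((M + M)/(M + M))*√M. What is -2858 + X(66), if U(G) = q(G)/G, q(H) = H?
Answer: -2858 - 3*√66 ≈ -2882.4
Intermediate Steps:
U(G) = 1 (U(G) = G/G = 1)
X(M) = -3*√M
-2858 + X(66) = -2858 - 3*√66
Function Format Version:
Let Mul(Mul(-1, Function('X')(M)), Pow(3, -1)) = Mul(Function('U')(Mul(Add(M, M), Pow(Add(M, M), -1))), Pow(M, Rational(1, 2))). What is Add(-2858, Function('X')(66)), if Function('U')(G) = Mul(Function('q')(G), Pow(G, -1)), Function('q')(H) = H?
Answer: Add(-2858, Mul(-3, Pow(66, Rational(1, 2)))) ≈ -2882.4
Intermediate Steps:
Function('U')(G) = 1 (Function('U')(G) = Mul(G, Pow(G, -1)) = 1)
Function('X')(M) = Mul(-3, Pow(M, Rational(1, 2))) (Function('X')(M) = Mul(-3, Mul(1, Pow(M, Rational(1, 2)))) = Mul(-3, Pow(M, Rational(1, 2))))
Add(-2858, Function('X')(66)) = Add(-2858, Mul(-3, Pow(66, Rational(1, 2))))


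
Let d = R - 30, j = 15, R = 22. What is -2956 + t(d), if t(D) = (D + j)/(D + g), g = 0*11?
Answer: -23655/8 ≈ -2956.9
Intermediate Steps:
g = 0
d = -8 (d = 22 - 30 = -8)
t(D) = (15 + D)/D (t(D) = (D + 15)/(D + 0) = (15 + D)/D)
-2956 + t(d) = -2956 + (15 - 8)/(-8) = -2956 - ⅛*7 = -2956 - 7/8 = -23655/8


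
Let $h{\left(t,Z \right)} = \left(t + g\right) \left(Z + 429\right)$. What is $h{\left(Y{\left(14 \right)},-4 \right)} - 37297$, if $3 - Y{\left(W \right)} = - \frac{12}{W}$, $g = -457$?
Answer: $- \frac{1609179}{7} \approx -2.2988 \cdot 10^{5}$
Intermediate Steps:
$Y{\left(W \right)} = 3 + \frac{12}{W}$ ($Y{\left(W \right)} = 3 - - \frac{12}{W} = 3 + \frac{12}{W}$)
$h{\left(t,Z \right)} = \left(-457 + t\right) \left(429 + Z\right)$ ($h{\left(t,Z \right)} = \left(t - 457\right) \left(Z + 429\right) = \left(-457 + t\right) \left(429 + Z\right)$)
$h{\left(Y{\left(14 \right)},-4 \right)} - 37297 = \left(-196053 - -1828 + 429 \left(3 + \frac{12}{14}\right) - 4 \left(3 + \frac{12}{14}\right)\right) - 37297 = \left(-196053 + 1828 + 429 \left(3 + 12 \cdot \frac{1}{14}\right) - 4 \left(3 + 12 \cdot \frac{1}{14}\right)\right) - 37297 = \left(-196053 + 1828 + 429 \left(3 + \frac{6}{7}\right) - 4 \left(3 + \frac{6}{7}\right)\right) - 37297 = \left(-196053 + 1828 + 429 \cdot \frac{27}{7} - \frac{108}{7}\right) - 37297 = \left(-196053 + 1828 + \frac{11583}{7} - \frac{108}{7}\right) - 37297 = - \frac{1348100}{7} - 37297 = - \frac{1609179}{7}$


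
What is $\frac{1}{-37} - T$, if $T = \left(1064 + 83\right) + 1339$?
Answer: $- \frac{91983}{37} \approx -2486.0$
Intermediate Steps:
$T = 2486$ ($T = 1147 + 1339 = 2486$)
$\frac{1}{-37} - T = \frac{1}{-37} - 2486 = - \frac{1}{37} - 2486 = - \frac{91983}{37}$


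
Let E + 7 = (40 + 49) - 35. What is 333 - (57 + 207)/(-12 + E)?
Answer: 11391/35 ≈ 325.46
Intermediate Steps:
E = 47 (E = -7 + ((40 + 49) - 35) = -7 + (89 - 35) = -7 + 54 = 47)
333 - (57 + 207)/(-12 + E) = 333 - (57 + 207)/(-12 + 47) = 333 - 264/35 = 11391/35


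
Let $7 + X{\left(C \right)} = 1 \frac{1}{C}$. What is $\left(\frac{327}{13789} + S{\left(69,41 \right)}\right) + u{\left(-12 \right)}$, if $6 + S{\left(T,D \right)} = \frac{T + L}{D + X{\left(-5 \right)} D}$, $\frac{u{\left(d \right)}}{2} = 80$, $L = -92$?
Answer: $\frac{2700977478}{17525819} \approx 154.11$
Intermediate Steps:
$X{\left(C \right)} = -7 + \frac{1}{C}$ ($X{\left(C \right)} = -7 + 1 \frac{1}{C} = -7 + \frac{1}{C}$)
$u{\left(d \right)} = 160$ ($u{\left(d \right)} = 2 \cdot 80 = 160$)
$S{\left(T,D \right)} = -6 - \frac{5 \left(-92 + T\right)}{31 D}$ ($S{\left(T,D \right)} = -6 + \frac{T - 92}{D + \left(-7 + \frac{1}{-5}\right) D} = -6 + \frac{-92 + T}{D + \left(-7 - \frac{1}{5}\right) D} = -6 + \frac{-92 + T}{D - \frac{36 D}{5}} = -6 + \frac{-92 + T}{\left(- \frac{31}{5}\right) D} = -6 + \left(-92 + T\right) \left(- \frac{5}{31 D}\right) = -6 - \frac{5 \left(-92 + T\right)}{31 D}$)
$\left(\frac{327}{13789} + S{\left(69,41 \right)}\right) + u{\left(-12 \right)} = \left(\frac{327}{13789} + \frac{460 - 7626 - 345}{31 \cdot 41}\right) + 160 = \left(327 \cdot \frac{1}{13789} + \frac{1}{31} \cdot \frac{1}{41} \left(460 - 7626 - 345\right)\right) + 160 = \left(\frac{327}{13789} + \frac{1}{31} \cdot \frac{1}{41} \left(-7511\right)\right) + 160 = \left(\frac{327}{13789} - \frac{7511}{1271}\right) + 160 = - \frac{103153562}{17525819} + 160 = \frac{2700977478}{17525819}$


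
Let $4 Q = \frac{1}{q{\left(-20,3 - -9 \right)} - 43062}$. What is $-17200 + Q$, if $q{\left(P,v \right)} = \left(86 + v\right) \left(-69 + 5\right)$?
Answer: $- \frac{3394179201}{197336} \approx -17200.0$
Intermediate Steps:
$q{\left(P,v \right)} = -5504 - 64 v$ ($q{\left(P,v \right)} = \left(86 + v\right) \left(-64\right) = -5504 - 64 v$)
$Q = - \frac{1}{197336}$ ($Q = \frac{1}{4 \left(\left(-5504 - 64 \left(3 - -9\right)\right) - 43062\right)} = \frac{1}{4 \left(\left(-5504 - 64 \left(3 + 9\right)\right) - 43062\right)} = \frac{1}{4 \left(\left(-5504 - 768\right) - 43062\right)} = \frac{1}{4 \left(-6272 - 43062\right)} = \frac{1}{4 \left(-49334\right)} = \frac{1}{4} \left(- \frac{1}{49334}\right) = - \frac{1}{197336} \approx -5.0675 \cdot 10^{-6}$)
$-17200 + Q = -17200 - \frac{1}{197336} = - \frac{3394179201}{197336}$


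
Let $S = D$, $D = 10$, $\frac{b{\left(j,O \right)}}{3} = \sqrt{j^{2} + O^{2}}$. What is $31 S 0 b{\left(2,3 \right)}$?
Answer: $0$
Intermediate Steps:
$b{\left(j,O \right)} = 3 \sqrt{O^{2} + j^{2}}$ ($b{\left(j,O \right)} = 3 \sqrt{j^{2} + O^{2}} = 3 \sqrt{O^{2} + j^{2}}$)
$S = 10$
$31 S 0 b{\left(2,3 \right)} = 31 \cdot 10 \cdot 0 \cdot 3 \sqrt{3^{2} + 2^{2}} = 31 \cdot 0 \cdot 3 \sqrt{9 + 4} = 0 \cdot 3 \sqrt{13} = 0$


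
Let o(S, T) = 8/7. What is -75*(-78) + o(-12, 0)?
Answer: 40958/7 ≈ 5851.1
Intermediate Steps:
o(S, T) = 8/7 (o(S, T) = 8*(⅐) = 8/7)
-75*(-78) + o(-12, 0) = -75*(-78) + 8/7 = 5850 + 8/7 = 40958/7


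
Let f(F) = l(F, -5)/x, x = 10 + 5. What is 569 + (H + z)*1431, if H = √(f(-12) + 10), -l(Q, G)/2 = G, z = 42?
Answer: 60671 + 1908*√6 ≈ 65345.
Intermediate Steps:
x = 15
l(Q, G) = -2*G
f(F) = ⅔ (f(F) = -2*(-5)/15 = 10*(1/15) = ⅔)
H = 4*√6/3 (H = √(⅔ + 10) = √(32/3) = 4*√6/3 ≈ 3.2660)
569 + (H + z)*1431 = 569 + (4*√6/3 + 42)*1431 = 569 + (42 + 4*√6/3)*1431 = 569 + (60102 + 1908*√6) = 60671 + 1908*√6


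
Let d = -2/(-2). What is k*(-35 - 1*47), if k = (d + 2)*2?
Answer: -492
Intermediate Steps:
d = 1 (d = -2*(-½) = 1)
k = 6 (k = (1 + 2)*2 = 3*2 = 6)
k*(-35 - 1*47) = 6*(-35 - 1*47) = 6*(-35 - 47) = 6*(-82) = -492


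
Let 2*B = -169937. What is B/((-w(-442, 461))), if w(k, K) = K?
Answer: 169937/922 ≈ 184.31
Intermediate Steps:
B = -169937/2 (B = (½)*(-169937) = -169937/2 ≈ -84969.)
B/((-w(-442, 461))) = -169937/(2*((-1*461))) = -169937/2/(-461) = -169937/2*(-1/461) = 169937/922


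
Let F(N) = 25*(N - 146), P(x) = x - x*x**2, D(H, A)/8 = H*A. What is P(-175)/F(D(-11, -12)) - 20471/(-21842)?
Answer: 335775319/1419730 ≈ 236.51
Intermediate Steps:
D(H, A) = 8*A*H (D(H, A) = 8*(H*A) = 8*(A*H) = 8*A*H)
P(x) = x - x**3
F(N) = -3650 + 25*N (F(N) = 25*(-146 + N) = -3650 + 25*N)
P(-175)/F(D(-11, -12)) - 20471/(-21842) = (-175 - 1*(-175)**3)/(-3650 + 25*(8*(-12)*(-11))) - 20471/(-21842) = (-175 - 1*(-5359375))/(-3650 + 25*1056) - 20471*(-1/21842) = (-175 + 5359375)/(-3650 + 26400) + 20471/21842 = 5359200/22750 + 20471/21842 = 5359200*(1/22750) + 20471/21842 = 15312/65 + 20471/21842 = 335775319/1419730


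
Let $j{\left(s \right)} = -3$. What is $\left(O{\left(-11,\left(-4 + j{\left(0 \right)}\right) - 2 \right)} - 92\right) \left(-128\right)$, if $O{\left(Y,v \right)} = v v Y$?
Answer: $125824$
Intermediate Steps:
$O{\left(Y,v \right)} = Y v^{2}$ ($O{\left(Y,v \right)} = v^{2} Y = Y v^{2}$)
$\left(O{\left(-11,\left(-4 + j{\left(0 \right)}\right) - 2 \right)} - 92\right) \left(-128\right) = \left(- 11 \left(\left(-4 - 3\right) - 2\right)^{2} - 92\right) \left(-128\right) = \left(- 11 \left(-7 - 2\right)^{2} - 92\right) \left(-128\right) = \left(- 11 \left(-9\right)^{2} - 92\right) \left(-128\right) = \left(\left(-11\right) 81 - 92\right) \left(-128\right) = \left(-891 - 92\right) \left(-128\right) = \left(-983\right) \left(-128\right) = 125824$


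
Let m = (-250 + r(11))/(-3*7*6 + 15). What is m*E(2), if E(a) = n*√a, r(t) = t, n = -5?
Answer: -1195*√2/111 ≈ -15.225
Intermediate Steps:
m = 239/111 (m = (-250 + 11)/(-3*7*6 + 15) = -239/(-21*6 + 15) = -239/(-126 + 15) = -239/(-111) = -239*(-1/111) = 239/111 ≈ 2.1532)
E(a) = -5*√a
m*E(2) = 239*(-5*√2)/111 = -1195*√2/111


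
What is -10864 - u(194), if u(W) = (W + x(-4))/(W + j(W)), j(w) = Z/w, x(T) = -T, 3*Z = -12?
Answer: -34072705/3136 ≈ -10865.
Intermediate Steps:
Z = -4 (Z = (⅓)*(-12) = -4)
j(w) = -4/w
u(W) = (4 + W)/(W - 4/W) (u(W) = (W - 1*(-4))/(W - 4/W) = (W + 4)/(W - 4/W) = (4 + W)/(W - 4/W))
-10864 - u(194) = -10864 - 194*(4 + 194)/(-4 + 194²) = -10864 - 194*198/(-4 + 37636) = -10864 - 194*198/37632 = -10864 - 1*3201/3136 = -10864 - 3201/3136 = -34072705/3136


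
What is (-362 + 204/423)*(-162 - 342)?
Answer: 8563632/47 ≈ 1.8221e+5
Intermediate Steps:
(-362 + 204/423)*(-162 - 342) = (-362 + 204*(1/423))*(-504) = (-362 + 68/141)*(-504) = -50974/141*(-504) = 8563632/47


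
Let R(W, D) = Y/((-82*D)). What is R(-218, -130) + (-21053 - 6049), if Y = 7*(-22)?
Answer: -144453737/5330 ≈ -27102.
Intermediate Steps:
Y = -154
R(W, D) = 77/(41*D) (R(W, D) = -154*(-1/(82*D)) = -(-77)/(41*D) = 77/(41*D))
R(-218, -130) + (-21053 - 6049) = (77/41)/(-130) + (-21053 - 6049) = (77/41)*(-1/130) - 27102 = -77/5330 - 27102 = -144453737/5330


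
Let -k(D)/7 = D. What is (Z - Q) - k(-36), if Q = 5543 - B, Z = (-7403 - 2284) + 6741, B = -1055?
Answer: -9796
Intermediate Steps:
k(D) = -7*D
Z = -2946 (Z = -9687 + 6741 = -2946)
Q = 6598 (Q = 5543 - 1*(-1055) = 5543 + 1055 = 6598)
(Z - Q) - k(-36) = (-2946 - 1*6598) - (-7)*(-36) = (-2946 - 6598) - 1*252 = -9544 - 252 = -9796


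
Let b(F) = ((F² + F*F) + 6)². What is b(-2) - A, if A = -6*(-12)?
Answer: 124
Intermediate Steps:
A = 72
b(F) = (6 + 2*F²)² (b(F) = ((F² + F²) + 6)² = (2*F² + 6)² = (6 + 2*F²)²)
b(-2) - A = 4*(3 + (-2)²)² - 1*72 = 4*(3 + 4)² - 72 = 4*7² - 72 = 4*49 - 72 = 196 - 72 = 124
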